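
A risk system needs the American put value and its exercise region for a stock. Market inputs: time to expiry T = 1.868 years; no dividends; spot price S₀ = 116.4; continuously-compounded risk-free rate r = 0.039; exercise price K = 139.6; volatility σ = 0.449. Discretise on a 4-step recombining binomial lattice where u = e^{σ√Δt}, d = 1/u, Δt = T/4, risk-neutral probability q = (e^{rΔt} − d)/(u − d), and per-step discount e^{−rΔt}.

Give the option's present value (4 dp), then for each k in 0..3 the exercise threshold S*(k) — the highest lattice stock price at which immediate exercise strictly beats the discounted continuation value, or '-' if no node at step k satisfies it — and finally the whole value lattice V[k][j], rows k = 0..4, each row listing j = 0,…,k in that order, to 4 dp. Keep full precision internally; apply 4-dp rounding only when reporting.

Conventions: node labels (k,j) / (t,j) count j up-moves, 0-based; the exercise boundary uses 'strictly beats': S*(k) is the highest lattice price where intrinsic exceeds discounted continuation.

price = 39.8810
boundary = - - 63.0144 85.6439
tree:
39.8810
56.4697 21.4969
76.5856 34.5054 6.6842
93.2358 53.9561 12.4529 0.0000
105.4865 76.5856 23.2000 0.0000 0.0000

params: Δt=0.46700 u=1.35912 d=0.73577 q=0.45337 e^(-rΔt)=0.98195
t_4 payoffs: 105.4865 76.5856 23.2000 0.0000 0.0000
t_3: node(3,0) S=46.3642 payoff=93.2358 vs cont=90.7163 → 93.2358 [stop]  node(3,1) S=85.6439 payoff=53.9561 vs cont=51.4366 → 53.9561 [stop]  node(3,2) S=158.2012 payoff=0.0000 vs cont=12.4529 → 12.4529 [wait]  node(3,3) S=292.2289 payoff=0.0000 vs cont=0.0000 → 0.0000 [wait]  ⇒ S*(3)=85.6439
t_2: node(2,0) S=63.0144 payoff=76.5856 vs cont=74.0661 → 76.5856 [stop]  node(2,1) S=116.4000 payoff=23.2000 vs cont=34.5054 → 34.5054 [wait]  node(2,2) S=215.0138 payoff=0.0000 vs cont=6.6842 → 6.6842 [wait]  ⇒ S*(2)=63.0144
t_1: node(1,0) S=85.6439 payoff=53.9561 vs cont=56.4697 → 56.4697 [wait]  node(1,1) S=158.2012 payoff=0.0000 vs cont=21.4969 → 21.4969 [wait]  ⇒ S*(1)=-
t_0: node(0,0) S=116.4000 payoff=23.2000 vs cont=39.8810 → 39.8810 [wait]  ⇒ S*(0)=-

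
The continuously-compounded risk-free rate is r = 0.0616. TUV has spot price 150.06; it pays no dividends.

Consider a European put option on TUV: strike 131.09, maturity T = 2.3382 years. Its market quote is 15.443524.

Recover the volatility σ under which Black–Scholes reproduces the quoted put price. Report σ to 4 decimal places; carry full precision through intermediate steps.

At σ = 0.3845 the Black–Scholes value reproduces the quote:
σ√T = 0.3845·√2.3382 = 0.587946
d₁ = (ln(S/K) + (r+σ²/2)T) / (σ√T) = (ln(150.06/131.09) + (0.0616+0.3845²/2)·2.3382) / 0.587946 = (0.135151 + 0.316873) / 0.587946 = 0.768820
d₂ = d₁ − σ√T = 0.768820 − 0.587946 = 0.180874
e^{−rT} = 0.865859
N(−d₁) = 0.221000,  N(−d₂) = 0.428233
V = K·e^{−rT}·N(−d₂) − S·N(−d₁) = 48.606805 − 33.163281 = 15.443524 (matching the quote); vega is positive throughout, so no other σ reproduces this price

sigma = 0.3845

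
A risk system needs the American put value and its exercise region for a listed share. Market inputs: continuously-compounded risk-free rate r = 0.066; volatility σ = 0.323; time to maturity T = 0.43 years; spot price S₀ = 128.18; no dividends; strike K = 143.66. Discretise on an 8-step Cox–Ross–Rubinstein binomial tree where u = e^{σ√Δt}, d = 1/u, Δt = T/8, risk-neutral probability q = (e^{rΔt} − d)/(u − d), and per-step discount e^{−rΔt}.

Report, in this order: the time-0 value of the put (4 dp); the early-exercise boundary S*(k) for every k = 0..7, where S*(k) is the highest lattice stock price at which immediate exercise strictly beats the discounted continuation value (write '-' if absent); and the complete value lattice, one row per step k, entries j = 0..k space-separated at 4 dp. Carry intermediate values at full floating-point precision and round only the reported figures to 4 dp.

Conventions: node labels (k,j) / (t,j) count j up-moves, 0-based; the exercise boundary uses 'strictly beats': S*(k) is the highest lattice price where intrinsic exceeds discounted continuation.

price = 18.9141
boundary = - - 110.3510 102.3893 110.3510 118.9319 110.3510 118.9319
tree:
18.9141
25.5228 12.5692
33.3090 18.0702 7.2655
41.2707 25.0507 11.3549 3.3082
48.6580 33.3090 17.1320 5.7720 0.9163
55.5124 41.2707 24.7281 9.8067 1.8577 0.0000
61.8721 48.6580 33.3090 16.0395 3.7663 0.0000 0.0000
67.7731 55.5124 41.2707 24.7281 7.6356 0.0000 0.0000 0.0000
73.2483 61.8721 48.6580 33.3090 15.4800 0.0000 0.0000 0.0000 0.0000

Δt=0.05375  u=1.07776  d=0.92785  q=0.50499  discount=0.99646
step 8 (expiry): payoffs max(K−S,0) = 73.2483 61.8721 48.6580 33.3090 15.4800 0.0000 0.0000 0.0000 0.0000
step 7: (k=7,j=0): S=75.8869, K−S=67.7731, hold=67.2644 ⇒ V=67.7731 exercise | (k=7,j=1): S=88.1476, K−S=55.5124, hold=55.0036 ⇒ V=55.5124 exercise | (k=7,j=2): S=102.3893, K−S=41.2707, hold=40.7620 ⇒ V=41.2707 exercise | (k=7,j=3): S=118.9319, K−S=24.7281, hold=24.2194 ⇒ V=24.7281 exercise | (k=7,j=4): S=138.1472, K−S=5.5128, hold=7.6356 ⇒ V=7.6356 continue | (k=7,j=5): S=160.4671, K−S=0.0000, hold=0.0000 ⇒ V=0.0000 continue | (k=7,j=6): S=186.3931, K−S=0.0000, hold=0.0000 ⇒ V=0.0000 continue | (k=7,j=7): S=216.5079, K−S=0.0000, hold=0.0000 ⇒ V=0.0000 continue  boundary S*=118.9319
step 6: (k=6,j=0): S=81.7879, K−S=61.8721, hold=61.3634 ⇒ V=61.8721 exercise | (k=6,j=1): S=95.0020, K−S=48.6580, hold=48.1493 ⇒ V=48.6580 exercise | (k=6,j=2): S=110.3510, K−S=33.3090, hold=32.8002 ⇒ V=33.3090 exercise | (k=6,j=3): S=128.1800, K−S=15.4800, hold=16.0395 ⇒ V=16.0395 continue | (k=6,j=4): S=148.8895, K−S=0.0000, hold=3.7663 ⇒ V=3.7663 continue | (k=6,j=5): S=172.9450, K−S=0.0000, hold=0.0000 ⇒ V=0.0000 continue | (k=6,j=6): S=200.8870, K−S=0.0000, hold=0.0000 ⇒ V=0.0000 continue  boundary S*=110.3510
step 5: (k=5,j=0): S=88.1476, K−S=55.5124, hold=55.0036 ⇒ V=55.5124 exercise | (k=5,j=1): S=102.3893, K−S=41.2707, hold=40.7620 ⇒ V=41.2707 exercise | (k=5,j=2): S=118.9319, K−S=24.7281, hold=24.5009 ⇒ V=24.7281 exercise | (k=5,j=3): S=138.1472, K−S=5.5128, hold=9.8067 ⇒ V=9.8067 continue | (k=5,j=4): S=160.4671, K−S=0.0000, hold=1.8577 ⇒ V=1.8577 continue | (k=5,j=5): S=186.3931, K−S=0.0000, hold=0.0000 ⇒ V=0.0000 continue  boundary S*=118.9319
step 4: (k=4,j=0): S=95.0020, K−S=48.6580, hold=48.1493 ⇒ V=48.6580 exercise | (k=4,j=1): S=110.3510, K−S=33.3090, hold=32.8002 ⇒ V=33.3090 exercise | (k=4,j=2): S=128.1800, K−S=15.4800, hold=17.1320 ⇒ V=17.1320 continue | (k=4,j=3): S=148.8895, K−S=0.0000, hold=5.7720 ⇒ V=5.7720 continue | (k=4,j=4): S=172.9450, K−S=0.0000, hold=0.9163 ⇒ V=0.9163 continue  boundary S*=110.3510
step 3: (k=3,j=0): S=102.3893, K−S=41.2707, hold=40.7620 ⇒ V=41.2707 exercise | (k=3,j=1): S=118.9319, K−S=24.7281, hold=25.0507 ⇒ V=25.0507 continue | (k=3,j=2): S=138.1472, K−S=5.5128, hold=11.3549 ⇒ V=11.3549 continue | (k=3,j=3): S=160.4671, K−S=0.0000, hold=3.3082 ⇒ V=3.3082 continue  boundary S*=102.3893
step 2: (k=2,j=0): S=110.3510, K−S=33.3090, hold=32.9625 ⇒ V=33.3090 exercise | (k=2,j=1): S=128.1800, K−S=15.4800, hold=18.0702 ⇒ V=18.0702 continue | (k=2,j=2): S=148.8895, K−S=0.0000, hold=7.2655 ⇒ V=7.2655 continue  boundary S*=110.3510
step 1: (k=1,j=0): S=118.9319, K−S=24.7281, hold=25.5228 ⇒ V=25.5228 continue | (k=1,j=1): S=138.1472, K−S=5.5128, hold=12.5692 ⇒ V=12.5692 continue  boundary S*=-
step 0: (k=0,j=0): S=128.1800, K−S=15.4800, hold=18.9141 ⇒ V=18.9141 continue  boundary S*=-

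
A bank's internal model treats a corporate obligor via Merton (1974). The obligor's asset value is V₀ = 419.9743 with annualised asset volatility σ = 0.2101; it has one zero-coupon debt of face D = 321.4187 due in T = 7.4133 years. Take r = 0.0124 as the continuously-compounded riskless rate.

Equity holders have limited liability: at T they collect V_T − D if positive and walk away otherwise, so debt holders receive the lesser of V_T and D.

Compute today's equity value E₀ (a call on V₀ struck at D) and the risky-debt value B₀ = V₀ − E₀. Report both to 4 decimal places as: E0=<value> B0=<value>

With assets at 419.9743 and a single debt payment of 321.4187 at 7.4133 years:
d₁ = [ln(V₀/D) + (r + σ²/2)T] / (σ√T)
   = [ln(419.9743/321.4187) + (0.0124 + 0.5·0.2101²)·7.4133] / (0.2101·√7.4133)
   = [0.267449 + 0.255544] / 0.572047 = 0.914248
d₂ = d₁ − σ√T = 0.914248 − 0.572047 = 0.342200
N(d₁) = 0.819707,  N(d₂) = 0.633900,  e^(−rT) = 0.912174
E₀ = V₀·N(d₁) − D·e^(−rT)·N(d₂)
   = 419.9743·0.819707 − 321.4187·0.912174·0.633900 = 158.402796
B₀ = V₀ − E₀ = 419.9743 − 158.402796 = 261.571504

E0=158.4028 B0=261.5715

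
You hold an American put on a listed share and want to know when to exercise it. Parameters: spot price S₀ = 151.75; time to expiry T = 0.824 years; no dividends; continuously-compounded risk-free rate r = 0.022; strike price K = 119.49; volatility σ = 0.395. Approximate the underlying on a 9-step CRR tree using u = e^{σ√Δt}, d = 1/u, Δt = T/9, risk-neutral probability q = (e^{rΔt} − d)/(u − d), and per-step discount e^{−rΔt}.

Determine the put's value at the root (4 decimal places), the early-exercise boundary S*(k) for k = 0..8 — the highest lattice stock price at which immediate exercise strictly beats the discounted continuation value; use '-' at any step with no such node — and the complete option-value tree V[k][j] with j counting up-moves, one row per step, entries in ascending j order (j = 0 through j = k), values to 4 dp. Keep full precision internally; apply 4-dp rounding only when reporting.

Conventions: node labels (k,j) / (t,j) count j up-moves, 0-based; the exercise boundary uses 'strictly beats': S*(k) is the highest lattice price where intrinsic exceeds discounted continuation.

params: Δt=0.09156 u=1.12696 d=0.88735 q=0.47857 e^(-rΔt)=0.99799
t_9 payoffs: 67.7331 53.7573 36.0076 13.4650 0.0000 0.0000 0.0000 0.0000 0.0000 0.0000
t_8: node(8,0) S=58.3277 payoff=61.1623 vs cont=60.9219 → 61.1623 [stop]  node(8,1) S=74.0778 payoff=45.4122 vs cont=45.1717 → 45.4122 [stop]  node(8,2) S=94.0810 payoff=25.4090 vs cont=25.1686 → 25.4090 [stop]  node(8,3) S=119.4855 payoff=0.0045 vs cont=7.0069 → 7.0069 [wait]  node(8,4) S=151.7500 payoff=0.0000 vs cont=0.0000 → 0.0000 [wait]  node(8,5) S=192.7268 payoff=0.0000 vs cont=0.0000 → 0.0000 [wait]  node(8,6) S=244.7686 payoff=0.0000 vs cont=0.0000 → 0.0000 [wait]  node(8,7) S=310.8631 payoff=0.0000 vs cont=0.0000 → 0.0000 [wait]  node(8,8) S=394.8050 payoff=0.0000 vs cont=0.0000 → 0.0000 [wait]  ⇒ S*(8)=94.0810
t_7: node(7,0) S=65.7327 payoff=53.7573 vs cont=53.5169 → 53.7573 [stop]  node(7,1) S=83.4824 payoff=36.0076 vs cont=35.7671 → 36.0076 [stop]  node(7,2) S=106.0250 payoff=13.4650 vs cont=16.5689 → 16.5689 [wait]  node(7,3) S=134.6548 payoff=0.0000 vs cont=3.6463 → 3.6463 [wait]  node(7,4) S=171.0155 payoff=0.0000 vs cont=0.0000 → 0.0000 [wait]  node(7,5) S=217.1945 payoff=0.0000 vs cont=0.0000 → 0.0000 [wait]  node(7,6) S=275.8433 payoff=0.0000 vs cont=0.0000 → 0.0000 [wait]  node(7,7) S=350.3288 payoff=0.0000 vs cont=0.0000 → 0.0000 [wait]  ⇒ S*(7)=83.4824
t_6: node(6,0) S=74.0778 payoff=45.4122 vs cont=45.1717 → 45.4122 [stop]  node(6,1) S=94.0810 payoff=25.4090 vs cont=26.6511 → 26.6511 [wait]  node(6,2) S=119.4855 payoff=0.0045 vs cont=10.3636 → 10.3636 [wait]  node(6,3) S=151.7500 payoff=0.0000 vs cont=1.8974 → 1.8974 [wait]  node(6,4) S=192.7268 payoff=0.0000 vs cont=0.0000 → 0.0000 [wait]  node(6,5) S=244.7686 payoff=0.0000 vs cont=0.0000 → 0.0000 [wait]  node(6,6) S=310.8631 payoff=0.0000 vs cont=0.0000 → 0.0000 [wait]  ⇒ S*(6)=74.0778
t_5: node(5,0) S=83.4824 payoff=36.0076 vs cont=36.3604 → 36.3604 [wait]  node(5,1) S=106.0250 payoff=13.4650 vs cont=18.8184 → 18.8184 [wait]  node(5,2) S=134.6548 payoff=0.0000 vs cont=6.2993 → 6.2993 [wait]  node(5,3) S=171.0155 payoff=0.0000 vs cont=0.9874 → 0.9874 [wait]  node(5,4) S=217.1945 payoff=0.0000 vs cont=0.0000 → 0.0000 [wait]  node(5,5) S=275.8433 payoff=0.0000 vs cont=0.0000 → 0.0000 [wait]  ⇒ S*(5)=-
t_4: node(4,0) S=94.0810 payoff=25.4090 vs cont=27.9090 → 27.9090 [wait]  node(4,1) S=119.4855 payoff=0.0045 vs cont=12.8013 → 12.8013 [wait]  node(4,2) S=151.7500 payoff=0.0000 vs cont=3.7496 → 3.7496 [wait]  node(4,3) S=192.7268 payoff=0.0000 vs cont=0.5138 → 0.5138 [wait]  node(4,4) S=244.7686 payoff=0.0000 vs cont=0.0000 → 0.0000 [wait]  ⇒ S*(4)=-
t_3: node(3,0) S=106.0250 payoff=13.4650 vs cont=20.6373 → 20.6373 [wait]  node(3,1) S=134.6548 payoff=0.0000 vs cont=8.4524 → 8.4524 [wait]  node(3,2) S=171.0155 payoff=0.0000 vs cont=2.1966 → 2.1966 [wait]  node(3,3) S=217.1945 payoff=0.0000 vs cont=0.2674 → 0.2674 [wait]  ⇒ S*(3)=-
t_2: node(2,0) S=119.4855 payoff=0.0045 vs cont=14.7762 → 14.7762 [wait]  node(2,1) S=151.7500 payoff=0.0000 vs cont=5.4476 → 5.4476 [wait]  node(2,2) S=192.7268 payoff=0.0000 vs cont=1.2708 → 1.2708 [wait]  ⇒ S*(2)=-
t_1: node(1,0) S=134.6548 payoff=0.0000 vs cont=10.2910 → 10.2910 [wait]  node(1,1) S=171.0155 payoff=0.0000 vs cont=3.4417 → 3.4417 [wait]  ⇒ S*(1)=-
t_0: node(0,0) S=151.7500 payoff=0.0000 vs cont=6.9991 → 6.9991 [wait]  ⇒ S*(0)=-

price = 6.9991
boundary = - - - - - - 74.0778 83.4824 94.0810
tree:
6.9991
10.2910 3.4417
14.7762 5.4476 1.2708
20.6373 8.4524 2.1966 0.2674
27.9090 12.8013 3.7496 0.5138 0.0000
36.3604 18.8184 6.2993 0.9874 0.0000 0.0000
45.4122 26.6511 10.3636 1.8974 0.0000 0.0000 0.0000
53.7573 36.0076 16.5689 3.6463 0.0000 0.0000 0.0000 0.0000
61.1623 45.4122 25.4090 7.0069 0.0000 0.0000 0.0000 0.0000 0.0000
67.7331 53.7573 36.0076 13.4650 0.0000 0.0000 0.0000 0.0000 0.0000 0.0000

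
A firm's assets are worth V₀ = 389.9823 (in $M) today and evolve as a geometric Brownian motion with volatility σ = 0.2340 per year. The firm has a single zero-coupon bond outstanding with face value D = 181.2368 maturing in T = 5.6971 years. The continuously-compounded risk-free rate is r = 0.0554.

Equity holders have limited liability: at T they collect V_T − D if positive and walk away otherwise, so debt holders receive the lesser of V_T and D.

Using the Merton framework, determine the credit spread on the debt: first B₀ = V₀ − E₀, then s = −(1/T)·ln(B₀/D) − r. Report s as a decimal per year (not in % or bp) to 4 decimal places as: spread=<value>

spread=0.0016

With assets at 389.9823 and a single debt payment of 181.2368 at 5.6971 years:
d₁ = [ln(V₀/D) + (r + σ²/2)T] / (σ√T)
   = [ln(389.9823/181.2368) + (0.0554 + 0.5·0.2340²)·5.6971] / (0.2340·√5.6971)
   = [0.766297 + 0.471595] / 0.558525 = 2.216357
d₂ = d₁ − σ√T = 2.216357 − 0.558525 = 1.657832
N(d₁) = 0.986666,  N(d₂) = 0.951324,  e^(−rT) = 0.729337
E₀ = V₀·N(d₁) − D·e^(−rT)·N(d₂)
   = 389.9823·0.986666 − 181.2368·0.729337·0.951324 = 259.033837
B₀ = V₀ − E₀ = 389.9823 − 259.033837 = 130.948463
spread = −(1/T)·ln(B₀/D) − r = −(1/5.6971)·ln(130.948463/181.2368) − 0.0554 = 0.00164668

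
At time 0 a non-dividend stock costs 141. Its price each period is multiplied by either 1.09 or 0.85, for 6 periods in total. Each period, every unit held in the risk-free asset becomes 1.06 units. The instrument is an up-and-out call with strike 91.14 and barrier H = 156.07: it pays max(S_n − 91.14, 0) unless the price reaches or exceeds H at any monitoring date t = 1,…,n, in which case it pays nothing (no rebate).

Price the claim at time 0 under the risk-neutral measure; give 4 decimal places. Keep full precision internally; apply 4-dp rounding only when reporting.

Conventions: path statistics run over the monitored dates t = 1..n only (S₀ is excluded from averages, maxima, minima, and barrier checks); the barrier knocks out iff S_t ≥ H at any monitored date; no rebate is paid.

Set p* = 0.8750 (from d < R < u); the path-dependent value is the discounted p*-expectation over all price paths.
Enumerate all 2^6 = 64 price paths (U = up ×1.09, D = down ×0.85); each path with k up-moves has probability p*^k·(1−p*)^(6−k).
DDDDDD: M=119.8500, payoff=0.0000, prob=0.000004
UDDDDD: M=153.6900, payoff=0.0000, prob=0.000027
DUDDDD: M=130.6365, payoff=0.0000, prob=0.000027
UUDDDD: M=167.5221, payoff=0.0000, prob=0.000187
DDUDDD: M=119.8500, payoff=0.0000, prob=0.000027
UDUDDD: M=153.6900, payoff=0.0000, prob=0.000187
DUUDDD: M=142.3938, payoff=0.0000, prob=0.000187
UUUDDD: M=182.5991, payoff=0.0000, prob=0.001308
DDDUDD: M=119.8500, payoff=0.0000, prob=0.000027
UDDUDD: M=153.6900, payoff=0.0000, prob=0.000187
DUDUDD: M=130.6365, payoff=0.0000, prob=0.000187
UUDUDD: M=167.5221, payoff=0.0000, prob=0.001308
DDUUDD: M=121.0347, payoff=0.0000, prob=0.000187
UDUUDD: M=155.2092, payoff=20.9987, prob=0.001308
DUUUDD: M=155.2092, payoff=20.9987, prob=0.001308
UUUUDD: M=199.0330, payoff=0.0000, prob=0.009159
DDDDUD: M=119.8500, payoff=0.0000, prob=0.000027
UDDDUD: M=153.6900, payoff=0.0000, prob=0.000187
DUDDUD: M=130.6365, payoff=0.0000, prob=0.000187
UUDDUD: M=167.5221, payoff=0.0000, prob=0.001308
DDUDUD: M=119.8500, payoff=0.0000, prob=0.000187
UDUDUD: M=153.6900, payoff=20.9987, prob=0.001308
DUUDUD: M=142.3938, payoff=20.9987, prob=0.001308
UUUDUD: M=182.5991, payoff=0.0000, prob=0.009159
DDDUUD: M=119.8500, payoff=0.0000, prob=0.000187
UDDUUD: M=153.6900, payoff=20.9987, prob=0.001308
DUDUUD: M=131.9278, payoff=20.9987, prob=0.001308
UUDUUD: M=169.1781, payoff=0.0000, prob=0.009159
DDUUUD: M=131.9278, payoff=20.9987, prob=0.001308
UDUUUD: M=169.1781, payoff=0.0000, prob=0.009159
DUUUUD: M=169.1781, payoff=0.0000, prob=0.009159
UUUUUD: M=216.9460, payoff=0.0000, prob=0.064114
DDDDDU: M=119.8500, payoff=0.0000, prob=0.000027
UDDDDU: M=153.6900, payoff=0.0000, prob=0.000187
DUDDDU: M=130.6365, payoff=0.0000, prob=0.000187
UUDDDU: M=167.5221, payoff=0.0000, prob=0.001308
DDUDDU: M=119.8500, payoff=0.0000, prob=0.000187
UDUDDU: M=153.6900, payoff=20.9987, prob=0.001308
DUUDDU: M=142.3938, payoff=20.9987, prob=0.001308
UUUDDU: M=182.5991, payoff=0.0000, prob=0.009159
DDDUDU: M=119.8500, payoff=0.0000, prob=0.000187
UDDUDU: M=153.6900, payoff=20.9987, prob=0.001308
DUDUDU: M=130.6365, payoff=20.9987, prob=0.001308
UUDUDU: M=167.5221, payoff=0.0000, prob=0.009159
DDUUDU: M=121.0347, payoff=20.9987, prob=0.001308
UDUUDU: M=155.2092, payoff=52.6613, prob=0.009159
DUUUDU: M=155.2092, payoff=52.6613, prob=0.009159
UUUUDU: M=199.0330, payoff=0.0000, prob=0.064114
DDDDUU: M=119.8500, payoff=0.0000, prob=0.000187
UDDDUU: M=153.6900, payoff=20.9987, prob=0.001308
DUDDUU: M=130.6365, payoff=20.9987, prob=0.001308
UUDDUU: M=167.5221, payoff=0.0000, prob=0.009159
DDUDUU: M=119.8500, payoff=20.9987, prob=0.001308
UDUDUU: M=153.6900, payoff=52.6613, prob=0.009159
DUUDUU: M=143.8013, payoff=52.6613, prob=0.009159
UUUDUU: M=184.4041, payoff=0.0000, prob=0.064114
DDDUUU: M=119.8500, payoff=20.9987, prob=0.001308
UDDUUU: M=153.6900, payoff=52.6613, prob=0.009159
DUDUUU: M=143.8013, payoff=52.6613, prob=0.009159
UUDUUU: M=184.4041, payoff=0.0000, prob=0.064114
DDUUUU: M=143.8013, payoff=52.6613, prob=0.009159
UDUUUU: M=184.4041, payoff=0.0000, prob=0.064114
DUUUUU: M=184.4041, payoff=0.0000, prob=0.064114
UUUUUU: M=236.4711, payoff=0.0000, prob=0.448795
Price = Σ prob·payoff / R^6 = 3.815918 / 1.418519 = 2.6901

price = 2.6901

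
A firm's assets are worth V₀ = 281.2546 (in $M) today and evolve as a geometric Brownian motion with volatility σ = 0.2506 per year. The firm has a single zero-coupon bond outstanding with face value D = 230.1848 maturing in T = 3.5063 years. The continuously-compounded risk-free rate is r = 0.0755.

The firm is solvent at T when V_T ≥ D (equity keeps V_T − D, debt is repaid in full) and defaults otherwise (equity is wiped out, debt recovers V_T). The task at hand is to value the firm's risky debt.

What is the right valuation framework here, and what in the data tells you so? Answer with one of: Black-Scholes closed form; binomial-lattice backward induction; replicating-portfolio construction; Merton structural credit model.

Key observation: with the firm-asset dynamics (V₀ = 281.2546) and a single zero-coupon liability of face 230.1848 given, debt value, spread, and default probability all derive from the option view of the balance sheet.

framework: Merton structural credit model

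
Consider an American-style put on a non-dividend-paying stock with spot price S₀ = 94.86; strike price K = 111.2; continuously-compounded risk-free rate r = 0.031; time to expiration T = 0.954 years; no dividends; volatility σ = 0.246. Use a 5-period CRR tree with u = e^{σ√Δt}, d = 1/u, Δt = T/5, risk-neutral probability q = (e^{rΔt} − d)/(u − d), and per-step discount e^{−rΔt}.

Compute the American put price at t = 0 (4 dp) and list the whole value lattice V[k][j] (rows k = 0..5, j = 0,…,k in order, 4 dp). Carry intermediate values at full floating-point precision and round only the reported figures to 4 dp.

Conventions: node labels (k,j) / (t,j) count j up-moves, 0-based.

Δt=0.19080, u=1.11344, d=0.89812, q=0.50071, disc=e^(-rΔt)=0.99410
k=5 terminal: V=max(K-S,0) → 55.7695 42.4801 26.0046 5.5791 0.0000 0.0000
k=4: j=0 S=61.7185 intr=49.4815 cont=48.8257 V=49.4815[EX]; j=1 S=76.5155 intr=34.6845 cont=34.0287 V=34.6845[EX]; j=2 S=94.8600 intr=16.3400 cont=15.6842 V=16.3400[EX]; j=3 S=117.6026 intr=0.0000 cont=2.7691 V=2.7691[hold]; j=4 S=145.7977 intr=0.0000 cont=0.0000 V=0.0000[hold]
k=3: j=0 S=68.7199 intr=42.4801 cont=41.8243 V=42.4801[EX]; j=1 S=85.1954 intr=26.0046 cont=25.3488 V=26.0046[EX]; j=2 S=105.6209 intr=5.5791 cont=9.4886 V=9.4886[hold]; j=3 S=130.9434 intr=0.0000 cont=1.3744 V=1.3744[hold]
k=2: j=0 S=76.5155 intr=34.6845 cont=34.0287 V=34.6845[EX]; j=1 S=94.8600 intr=16.3400 cont=17.6302 V=17.6302[hold]; j=2 S=117.6026 intr=0.0000 cont=5.3937 V=5.3937[hold]
k=1: j=0 S=85.1954 intr=26.0046 cont=25.9910 V=26.0046[EX]; j=1 S=105.6209 intr=5.5791 cont=11.4354 V=11.4354[hold]
k=0: j=0 S=94.8600 intr=16.3400 cont=18.5993 V=18.5993[hold]

price = 18.5993
tree:
18.5993
26.0046 11.4354
34.6845 17.6302 5.3937
42.4801 26.0046 9.4886 1.3744
49.4815 34.6845 16.3400 2.7691 0.0000
55.7695 42.4801 26.0046 5.5791 0.0000 0.0000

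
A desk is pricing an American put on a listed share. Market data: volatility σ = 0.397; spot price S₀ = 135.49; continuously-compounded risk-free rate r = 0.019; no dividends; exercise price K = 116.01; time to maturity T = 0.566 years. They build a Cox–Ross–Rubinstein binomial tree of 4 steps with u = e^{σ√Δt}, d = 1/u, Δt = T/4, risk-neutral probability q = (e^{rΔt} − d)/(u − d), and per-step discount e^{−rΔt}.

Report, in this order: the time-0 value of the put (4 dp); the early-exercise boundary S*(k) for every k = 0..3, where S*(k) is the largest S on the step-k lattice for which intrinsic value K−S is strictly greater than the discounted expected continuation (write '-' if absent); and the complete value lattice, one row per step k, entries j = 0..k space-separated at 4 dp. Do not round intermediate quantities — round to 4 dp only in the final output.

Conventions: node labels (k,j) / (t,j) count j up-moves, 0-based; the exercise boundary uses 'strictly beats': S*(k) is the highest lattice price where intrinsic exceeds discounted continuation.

Δt=0.14150, u=1.16106, d=0.86128, q=0.47171, disc=e^(-rΔt)=0.99732
k=4 terminal: V=max(K-S,0) → 41.4542 15.5034 0.0000 0.0000 0.0000
k=3: j=0 S=86.5641 intr=29.4459 cont=29.1344 V=29.4459[EX]; j=1 S=116.6946 intr=0.0000 cont=8.1682 V=8.1682[hold]; j=2 S=157.3127 intr=0.0000 cont=0.0000 V=0.0000[hold]; j=3 S=212.0687 intr=0.0000 cont=0.0000 V=0.0000[hold]  S*(3)=86.5641
k=2: j=0 S=100.5066 intr=15.5034 cont=19.3568 V=19.3568[hold]; j=1 S=135.4900 intr=0.0000 cont=4.3036 V=4.3036[hold]; j=2 S=182.6502 intr=0.0000 cont=0.0000 V=0.0000[hold]  S*(2)=-
k=1: j=0 S=116.6946 intr=0.0000 cont=12.2231 V=12.2231[hold]; j=1 S=157.3127 intr=0.0000 cont=2.2674 V=2.2674[hold]  S*(1)=-
k=0: j=0 S=135.4900 intr=0.0000 cont=7.5066 V=7.5066[hold]  S*(0)=-

price = 7.5066
boundary = - - - 86.5641
tree:
7.5066
12.2231 2.2674
19.3568 4.3036 0.0000
29.4459 8.1682 0.0000 0.0000
41.4542 15.5034 0.0000 0.0000 0.0000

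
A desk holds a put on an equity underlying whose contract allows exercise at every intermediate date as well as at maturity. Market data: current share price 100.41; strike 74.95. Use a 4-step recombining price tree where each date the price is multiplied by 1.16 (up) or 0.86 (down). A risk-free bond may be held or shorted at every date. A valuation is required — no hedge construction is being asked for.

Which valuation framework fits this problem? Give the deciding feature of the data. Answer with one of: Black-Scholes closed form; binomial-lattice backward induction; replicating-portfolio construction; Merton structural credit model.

framework: binomial-lattice backward induction

Key observation: early exercise of the strike-74.95 put must be checked at each of the 4 dates (spot 100.41), which forces a node-by-node comparison of intrinsic and continuation value backward from expiry.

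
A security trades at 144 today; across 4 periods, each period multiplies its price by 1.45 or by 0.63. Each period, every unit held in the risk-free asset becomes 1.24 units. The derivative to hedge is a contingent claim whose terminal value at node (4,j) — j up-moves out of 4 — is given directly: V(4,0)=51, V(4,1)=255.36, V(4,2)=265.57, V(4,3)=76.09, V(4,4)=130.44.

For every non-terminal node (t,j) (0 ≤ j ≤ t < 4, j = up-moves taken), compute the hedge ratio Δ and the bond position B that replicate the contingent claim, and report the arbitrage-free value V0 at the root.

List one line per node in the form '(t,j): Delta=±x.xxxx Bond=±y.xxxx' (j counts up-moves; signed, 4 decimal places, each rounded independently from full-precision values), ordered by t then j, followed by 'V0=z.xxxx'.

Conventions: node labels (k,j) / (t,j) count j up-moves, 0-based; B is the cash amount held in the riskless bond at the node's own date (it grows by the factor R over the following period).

Risk-neutral probability p* = (R−d)/(u−d) = (1.24−0.63)/(1.45−0.63) = 0.7439.
At maturity the claim pays: V(4,0)=51.0000, V(4,1)=255.3600, V(4,2)=265.5700, V(4,3)=76.0900, V(4,4)=130.4400
  t=3,j=0: stock 36.0068 → up 52.2098 (V=255.3600), down 22.6843 (V=51.0000). Price 163.7290; hedge Δ=6.9215, bond B=-85.4906.
  t=3,j=1: stock 82.8727 → up 120.1654 (V=265.5700), down 52.2098 (V=255.3600). Price 212.0607; hedge Δ=0.1502, bond B=199.6095.
  t=3,j=2: stock 190.7388 → up 276.5713 (V=76.0900), down 120.1654 (V=265.5700). Price 100.4963; hedge Δ=-1.2115, bond B=331.5694.
  t=3,j=3: stock 439.0020 → up 636.5529 (V=130.4400), down 276.5713 (V=76.0900). Price 93.9686; hedge Δ=0.1510, bond B=27.6881.
  t=2,j=0: stock 57.1536 → up 82.8727 (V=212.0607), down 36.0068 (V=163.7290). Price 161.0347; hedge Δ=1.0313, bond B=102.0936.
  t=2,j=1: stock 131.5440 → up 190.7388 (V=100.4963), down 82.8727 (V=212.0607). Price 104.0868; hedge Δ=-1.0343, bond B=240.1410.
  t=2,j=2: stock 302.7600 → up 439.0020 (V=93.9686), down 190.7388 (V=100.4963). Price 77.1293; hedge Δ=-0.0263, bond B=85.0898.
  t=1,j=0: stock 90.7200 → up 131.5440 (V=104.0868), down 57.1536 (V=161.0347). Price 95.7024; hedge Δ=-0.7655, bond B=165.1511.
  t=1,j=1: stock 208.8000 → up 302.7600 (V=77.1293), down 131.5440 (V=104.0868). Price 67.7686; hedge Δ=-0.1574, bond B=100.6436.
  t=0,j=0: stock 144.0000 → up 208.8000 (V=67.7686), down 90.7200 (V=95.7024). Price 60.4213; hedge Δ=-0.2366, bond B=94.4869.
As a check, the time-0 holding Δ(0,0)·S0 + B(0,0) comes to 60.4213 — exactly V0.

(0,0): Delta=-0.2366 Bond=94.4869
(1,0): Delta=-0.7655 Bond=165.1511
(1,1): Delta=-0.1574 Bond=100.6436
(2,0): Delta=1.0313 Bond=102.0936
(2,1): Delta=-1.0343 Bond=240.1410
(2,2): Delta=-0.0263 Bond=85.0898
(3,0): Delta=6.9215 Bond=-85.4906
(3,1): Delta=0.1502 Bond=199.6095
(3,2): Delta=-1.2115 Bond=331.5694
(3,3): Delta=0.1510 Bond=27.6881
V0=60.4213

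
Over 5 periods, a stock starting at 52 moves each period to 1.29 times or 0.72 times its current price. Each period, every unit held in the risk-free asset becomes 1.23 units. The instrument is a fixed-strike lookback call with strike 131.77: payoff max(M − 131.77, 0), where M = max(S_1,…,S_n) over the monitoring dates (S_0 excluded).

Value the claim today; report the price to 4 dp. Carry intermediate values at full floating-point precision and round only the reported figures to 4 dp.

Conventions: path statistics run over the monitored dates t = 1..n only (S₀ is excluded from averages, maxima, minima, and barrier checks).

Risk-neutral up-probability p* = (R−d)/(u−d) = (1.23−0.72)/(1.29−0.72) = 0.8947; the claim prices as the p*-weighted sum of path payoffs discounted by R^5.
Enumerate all 2^5 = 32 price paths (U = up ×1.29, D = down ×0.72); each path with k up-moves has probability p*^k·(1−p*)^(5−k).
DDDDD: M=37.4400, payoff=0.0000, prob=0.000013
UDDDD: M=67.0800, payoff=0.0000, prob=0.000110
DUDDD: M=48.2976, payoff=0.0000, prob=0.000110
UUDDD: M=86.5332, payoff=0.0000, prob=0.000934
DDUDD: M=37.4400, payoff=0.0000, prob=0.000110
UDUDD: M=67.0800, payoff=0.0000, prob=0.000934
DUUDD: M=62.3039, payoff=0.0000, prob=0.000934
UUUDD: M=111.6278, payoff=0.0000, prob=0.007937
DDDUD: M=37.4400, payoff=0.0000, prob=0.000110
UDDUD: M=67.0800, payoff=0.0000, prob=0.000934
DUDUD: M=48.2976, payoff=0.0000, prob=0.000934
UUDUD: M=86.5332, payoff=0.0000, prob=0.007937
DDUUD: M=44.8588, payoff=0.0000, prob=0.000934
UDUUD: M=80.3720, payoff=0.0000, prob=0.007937
DUUUD: M=80.3720, payoff=0.0000, prob=0.007937
UUUUD: M=143.9999, payoff=12.2299, prob=0.067462
DDDDU: M=37.4400, payoff=0.0000, prob=0.000110
UDDDU: M=67.0800, payoff=0.0000, prob=0.000934
DUDDU: M=48.2976, payoff=0.0000, prob=0.000934
UUDDU: M=86.5332, payoff=0.0000, prob=0.007937
DDUDU: M=37.4400, payoff=0.0000, prob=0.000934
UDUDU: M=67.0800, payoff=0.0000, prob=0.007937
DUUDU: M=62.3039, payoff=0.0000, prob=0.007937
UUUDU: M=111.6278, payoff=0.0000, prob=0.067462
DDDUU: M=37.4400, payoff=0.0000, prob=0.000934
UDDUU: M=67.0800, payoff=0.0000, prob=0.007937
DUDUU: M=57.8679, payoff=0.0000, prob=0.007937
UUDUU: M=103.6799, payoff=0.0000, prob=0.067462
DDUUU: M=57.8679, payoff=0.0000, prob=0.007937
UDUUU: M=103.6799, payoff=0.0000, prob=0.067462
DUUUU: M=103.6799, payoff=0.0000, prob=0.067462
UUUUU: M=185.7599, payoff=53.9899, prob=0.573425
Price = Σ prob·payoff / R^5 = 31.784189 / 2.815306 = 11.2898

price = 11.2898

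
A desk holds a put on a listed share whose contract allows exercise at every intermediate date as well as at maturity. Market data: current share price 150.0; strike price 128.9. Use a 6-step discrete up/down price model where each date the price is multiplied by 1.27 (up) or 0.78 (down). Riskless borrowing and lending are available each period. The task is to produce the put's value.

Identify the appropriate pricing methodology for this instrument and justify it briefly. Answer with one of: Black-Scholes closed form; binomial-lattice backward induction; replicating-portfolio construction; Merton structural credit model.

framework: binomial-lattice backward induction

Key observation: with exercise allowed before expiry on a discrete up/down model (6 steps from spot 150), the strike-128.9 put's value must be rolled back through the tree testing early exercise at each node.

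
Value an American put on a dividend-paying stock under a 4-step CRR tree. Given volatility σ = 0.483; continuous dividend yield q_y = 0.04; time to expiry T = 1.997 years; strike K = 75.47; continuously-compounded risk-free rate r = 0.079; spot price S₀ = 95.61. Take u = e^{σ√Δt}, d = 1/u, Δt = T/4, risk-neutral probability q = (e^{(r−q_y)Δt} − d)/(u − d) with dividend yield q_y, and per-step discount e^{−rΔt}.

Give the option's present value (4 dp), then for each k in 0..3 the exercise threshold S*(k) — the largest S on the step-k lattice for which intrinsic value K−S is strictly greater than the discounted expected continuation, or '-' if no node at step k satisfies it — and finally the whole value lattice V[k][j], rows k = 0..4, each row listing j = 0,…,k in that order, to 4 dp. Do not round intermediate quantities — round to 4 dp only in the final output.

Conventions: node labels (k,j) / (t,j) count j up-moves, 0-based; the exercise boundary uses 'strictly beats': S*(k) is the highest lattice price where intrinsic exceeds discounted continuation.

Δt=0.49925  u=1.40674  d=0.71086  q=0.44375  discount=0.96133
step 4 (expiry): payoffs max(K−S,0) = 51.0556 27.1558 0.0000 0.0000 0.0000
step 3: (k=3,j=0): S=34.3447, K−S=41.1253, hold=38.8857 ⇒ V=41.1253 exercise | (k=3,j=1): S=67.9656, K−S=7.5044, hold=14.5212 ⇒ V=14.5212 continue | (k=3,j=2): S=134.4986, K−S=0.0000, hold=0.0000 ⇒ V=0.0000 continue | (k=3,j=3): S=266.1623, K−S=0.0000, hold=0.0000 ⇒ V=0.0000 continue  boundary S*=34.3447
step 2: (k=2,j=0): S=48.3142, K−S=27.1558, hold=28.1857 ⇒ V=28.1857 continue | (k=2,j=1): S=95.6100, K−S=0.0000, hold=7.7650 ⇒ V=7.7650 continue | (k=2,j=2): S=189.2048, K−S=0.0000, hold=0.0000 ⇒ V=0.0000 continue  boundary S*=-
step 1: (k=1,j=0): S=67.9656, K−S=7.5044, hold=18.3844 ⇒ V=18.3844 continue | (k=1,j=1): S=134.4986, K−S=0.0000, hold=4.1522 ⇒ V=4.1522 continue  boundary S*=-
step 0: (k=0,j=0): S=95.6100, K−S=0.0000, hold=11.6020 ⇒ V=11.6020 continue  boundary S*=-

price = 11.6020
boundary = - - - 34.3447
tree:
11.6020
18.3844 4.1522
28.1857 7.7650 0.0000
41.1253 14.5212 0.0000 0.0000
51.0556 27.1558 0.0000 0.0000 0.0000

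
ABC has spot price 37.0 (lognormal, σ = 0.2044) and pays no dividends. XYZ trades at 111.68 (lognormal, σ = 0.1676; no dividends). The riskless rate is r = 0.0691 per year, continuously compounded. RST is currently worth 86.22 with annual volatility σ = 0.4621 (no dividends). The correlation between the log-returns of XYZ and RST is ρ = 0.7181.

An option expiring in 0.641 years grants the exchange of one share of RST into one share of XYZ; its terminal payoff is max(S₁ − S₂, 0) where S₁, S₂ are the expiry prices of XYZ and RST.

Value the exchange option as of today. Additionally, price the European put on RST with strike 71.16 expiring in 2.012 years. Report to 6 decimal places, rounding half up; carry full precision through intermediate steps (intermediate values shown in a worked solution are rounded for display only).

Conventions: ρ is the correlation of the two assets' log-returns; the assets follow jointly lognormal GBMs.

σ_eff = √(σ₁² + σ₂² − 2ρσ₁σ₂) = √(0.1676² + 0.4621² − 2·0.7181·0.1676·0.4621) = 0.361103
d₁ = (ln(S₁/S₂) + (q₂ − q₁ + σ_eff²/2)T) / (σ_eff√T) = (ln(111.68/86.22) + (0.0 − 0.0 + 0.065198)·0.641) / 0.289108 = 1.039498
d₂ = d₁ − σ_eff√T = 1.039498 − 0.289108 = 0.750390
N(d₁) = 0.850713,  N(d₂) = 0.773490
V = S₁·e^{−q₁T}·N(d₁) − S₂·e^{−q₂T}·N(d₂) = 95.007671 − 66.690311 = 28.317360
[vanilla: RST put K=71.16]
σ√T = 0.4621·√2.012 = 0.655466
d₁ = (ln(S/K) + (r+σ²/2)T) / (σ√T) = (ln(86.22/71.16) + (0.0691+0.4621²/2)·2.012) / 0.655466 = (0.191971 + 0.353847) / 0.655466 = 0.832718
d₂ = d₁ − σ√T = 0.832718 − 0.655466 = 0.177252
e^{−rT} = 0.870203
N(−d₁) = 0.202502,  N(−d₂) = 0.429655
price = K·e^{−rT}·N(−d₂) − S·N(−d₁) = 26.605796 − 17.459711 = 9.146085

exchange price = 28.317360
price(RST put K=71.16) = 9.146085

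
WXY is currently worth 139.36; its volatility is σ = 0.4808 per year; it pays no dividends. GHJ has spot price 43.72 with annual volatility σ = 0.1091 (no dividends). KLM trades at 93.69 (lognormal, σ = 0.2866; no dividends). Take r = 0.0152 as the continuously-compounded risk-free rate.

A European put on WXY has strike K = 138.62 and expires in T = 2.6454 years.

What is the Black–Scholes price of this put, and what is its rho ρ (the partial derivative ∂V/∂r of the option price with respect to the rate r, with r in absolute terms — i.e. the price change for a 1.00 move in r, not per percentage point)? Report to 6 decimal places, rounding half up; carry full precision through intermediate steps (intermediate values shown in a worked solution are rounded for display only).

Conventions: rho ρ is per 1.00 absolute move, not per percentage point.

price = 38.415520
ρ = -222.041789

σ√T = 0.4808·√2.6454 = 0.782006
d₁ = (ln(S/K) + (r+σ²/2)T) / (σ√T) = (ln(139.36/138.62) + (0.0152+0.4808²/2)·2.6454) / 0.782006 = (0.005324 + 0.345977) / 0.782006 = 0.449230
d₂ = d₁ − σ√T = 0.449230 − 0.782006 = -0.332776
e^{−rT} = 0.960588
N(−d₁) = 0.326633,  N(−d₂) = 0.630348
Put price V = K·e^{−rT}·N(−d₂) − S·N(−d₁) = 83.935053 − 45.519533 = 38.415520
ρ = −K·T·e^{−rT}·N(−d₂) = -222.041789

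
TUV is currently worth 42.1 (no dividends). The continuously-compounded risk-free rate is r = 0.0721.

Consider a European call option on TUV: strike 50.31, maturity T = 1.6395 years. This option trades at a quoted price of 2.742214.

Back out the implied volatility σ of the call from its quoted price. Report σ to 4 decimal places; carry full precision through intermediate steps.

At σ = 0.1766 the Black–Scholes value reproduces the quote:
σ√T = 0.1766·√1.6395 = 0.226124
d₁ = (ln(S/K) + (r+σ²/2)T) / (σ√T) = (ln(42.1/50.31) + (0.0721+0.1766²/2)·1.6395) / 0.226124 = (-0.178156 + 0.143774) / 0.226124 = -0.152050
d₂ = d₁ − σ√T = -0.152050 − 0.226124 = -0.378174
e^{−rT} = 0.888511
N(d₁) = 0.439574,  N(d₂) = 0.352651
V = S·N(d₁) − K·e^{−rT}·N(d₂) = 18.506052 − 15.763838 = 2.742214 (the observed quote) — the price is monotone increasing in volatility, hence this σ is the only solution

sigma = 0.1766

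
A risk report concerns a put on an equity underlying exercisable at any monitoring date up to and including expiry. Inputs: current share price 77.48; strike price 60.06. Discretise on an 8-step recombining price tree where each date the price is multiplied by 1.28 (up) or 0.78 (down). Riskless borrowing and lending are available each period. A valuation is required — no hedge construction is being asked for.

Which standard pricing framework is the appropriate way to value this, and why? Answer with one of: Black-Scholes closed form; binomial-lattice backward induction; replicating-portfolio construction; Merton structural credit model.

framework: binomial-lattice backward induction

Key observation: with exercise allowed before expiry on a discrete up/down model (8 steps from spot 77.48), the strike-60.06 put's value must be rolled back through the tree testing early exercise at each node.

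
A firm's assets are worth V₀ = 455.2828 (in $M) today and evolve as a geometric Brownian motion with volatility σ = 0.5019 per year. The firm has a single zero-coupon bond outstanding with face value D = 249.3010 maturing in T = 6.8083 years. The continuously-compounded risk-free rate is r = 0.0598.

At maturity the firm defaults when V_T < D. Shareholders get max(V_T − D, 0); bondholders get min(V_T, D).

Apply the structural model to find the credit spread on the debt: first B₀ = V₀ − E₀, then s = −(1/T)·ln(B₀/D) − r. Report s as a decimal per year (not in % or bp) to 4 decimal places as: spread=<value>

spread=0.0408

Apply the equity-as-call identities (strike 249.3010, horizon 6.8083 years):
d₁ = [ln(V₀/D) + (r + σ²/2)T] / (σ√T)
   = [ln(455.2828/249.3010) + (0.0598 + 0.5·0.5019²)·6.8083] / (0.5019·√6.8083)
   = [0.602258 + 1.264654] / 1.309594 = 1.425566
d₂ = d₁ − σ√T = 1.425566 − 1.309594 = 0.115972
N(d₁) = 0.923003,  N(d₂) = 0.546163,  e^(−rT) = 0.665553
E₀ = V₀·N(d₁) − D·e^(−rT)·N(d₂)
   = 455.2828·0.923003 − 249.3010·0.665553·0.546163 = 329.606422
B₀ = V₀ − E₀ = 455.2828 − 329.606422 = 125.676378
spread = −(1/T)·ln(B₀/D) − r = −(1/6.8083)·ln(125.676378/249.3010) − 0.0598 = 0.04080527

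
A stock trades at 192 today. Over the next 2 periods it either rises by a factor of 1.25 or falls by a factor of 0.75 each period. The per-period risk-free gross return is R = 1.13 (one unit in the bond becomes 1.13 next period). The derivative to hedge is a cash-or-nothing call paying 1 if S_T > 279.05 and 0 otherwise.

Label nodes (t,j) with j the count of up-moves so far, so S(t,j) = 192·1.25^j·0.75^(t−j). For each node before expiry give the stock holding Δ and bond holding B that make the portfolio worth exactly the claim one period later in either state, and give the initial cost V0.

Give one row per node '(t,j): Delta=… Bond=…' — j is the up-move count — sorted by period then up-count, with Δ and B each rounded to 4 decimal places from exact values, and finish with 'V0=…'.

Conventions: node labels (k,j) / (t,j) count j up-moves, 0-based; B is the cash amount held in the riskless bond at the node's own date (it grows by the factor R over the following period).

No-arbitrage ⇒ martingale measure with p* = (R−d)/(u−d) = 0.7600.
Terminal payoffs: V(2,0)=0.0000, V(2,1)=0.0000, V(2,2)=1.0000
(1,0): S=144.0000. Δ = (V_up−V_dn)/(S_up−S_dn) = (0.0000−0.0000)/(180.0000−108.0000) = 0.0000. V = [p*·0.0000 + (1−p*)·0.0000]/1.13 = 0.0000. B = V − Δ·S = 0.0000.
(1,1): S=240.0000. Δ = (V_up−V_dn)/(S_up−S_dn) = (1.0000−0.0000)/(300.0000−180.0000) = 0.0083. V = [p*·1.0000 + (1−p*)·0.0000]/1.13 = 0.6726. B = V − Δ·S = -1.3274.
(0,0): S=192.0000. Δ = (V_up−V_dn)/(S_up−S_dn) = (0.6726−0.0000)/(240.0000−144.0000) = 0.0070. V = [p*·0.6726 + (1−p*)·0.0000]/1.13 = 0.4523. B = V − Δ·S = -0.8928.
Sanity check at the root: Δ(0,0)·S0 + B(0,0) reproduces V0 = 0.4523.

(0,0): Delta=0.0070 Bond=-0.8928
(1,0): Delta=0.0000 Bond=0.0000
(1,1): Delta=0.0083 Bond=-1.3274
V0=0.4523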